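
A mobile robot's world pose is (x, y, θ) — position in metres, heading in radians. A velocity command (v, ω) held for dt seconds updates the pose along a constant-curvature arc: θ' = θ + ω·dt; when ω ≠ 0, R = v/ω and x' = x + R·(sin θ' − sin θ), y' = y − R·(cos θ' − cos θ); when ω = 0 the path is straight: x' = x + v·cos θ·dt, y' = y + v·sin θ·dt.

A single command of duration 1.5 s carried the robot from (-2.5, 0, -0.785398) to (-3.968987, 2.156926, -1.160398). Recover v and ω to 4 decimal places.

v = -1.7500, ω = -0.2500

Δθ = -1.160398 − -0.785398 = -0.375000
ω = Δθ/dt = -0.375000/1.5 = -0.2500
R = −Δy/(cos θ' − cos θ) = 7.0000
v = R·ω = 7.0000·-0.2500 = -1.7500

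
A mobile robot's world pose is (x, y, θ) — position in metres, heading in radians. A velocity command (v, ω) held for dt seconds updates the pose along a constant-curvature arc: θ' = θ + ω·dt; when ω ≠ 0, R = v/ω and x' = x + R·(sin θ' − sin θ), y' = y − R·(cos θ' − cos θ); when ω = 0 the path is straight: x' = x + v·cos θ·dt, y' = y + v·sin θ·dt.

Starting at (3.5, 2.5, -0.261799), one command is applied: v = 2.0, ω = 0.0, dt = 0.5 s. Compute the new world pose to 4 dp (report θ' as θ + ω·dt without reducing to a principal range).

θ' = -0.2618 + 0.0·0.5 = -0.2618
ω = 0 → straight: x' = 3.5 + 2.0·cos(-0.2618)·0.5 = 4.4659
y' = 2.5 + 2.0·sin(-0.2618)·0.5 = 2.2412

(4.4659, 2.2412, -0.2618)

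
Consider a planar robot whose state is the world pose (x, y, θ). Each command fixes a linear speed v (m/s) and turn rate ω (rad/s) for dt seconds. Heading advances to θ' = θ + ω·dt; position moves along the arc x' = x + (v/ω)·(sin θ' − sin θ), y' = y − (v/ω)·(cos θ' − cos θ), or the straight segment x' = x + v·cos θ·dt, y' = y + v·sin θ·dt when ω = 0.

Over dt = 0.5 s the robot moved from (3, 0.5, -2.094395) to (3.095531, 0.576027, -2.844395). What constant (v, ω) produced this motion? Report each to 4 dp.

v = -0.2500, ω = -1.5000

Δθ = -2.844395 − -2.094395 = -0.750000
ω = Δθ/dt = -0.750000/0.5 = -1.5000
R = Δx/(sin θ' − sin θ) = 0.1667
v = R·ω = 0.1667·-1.5000 = -0.2500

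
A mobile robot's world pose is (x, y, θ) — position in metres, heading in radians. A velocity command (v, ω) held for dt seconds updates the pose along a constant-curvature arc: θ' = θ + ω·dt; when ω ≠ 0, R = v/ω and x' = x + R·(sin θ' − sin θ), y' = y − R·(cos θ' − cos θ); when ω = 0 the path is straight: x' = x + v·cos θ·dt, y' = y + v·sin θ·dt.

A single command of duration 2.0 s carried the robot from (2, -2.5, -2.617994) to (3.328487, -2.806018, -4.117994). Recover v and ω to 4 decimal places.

Δθ = -4.117994 − -2.617994 = -1.500000
ω = Δθ/dt = -1.500000/2.0 = -0.7500
R = Δx/(sin θ' − sin θ) = 1.0000
v = R·ω = 1.0000·-0.7500 = -0.7500

v = -0.7500, ω = -0.7500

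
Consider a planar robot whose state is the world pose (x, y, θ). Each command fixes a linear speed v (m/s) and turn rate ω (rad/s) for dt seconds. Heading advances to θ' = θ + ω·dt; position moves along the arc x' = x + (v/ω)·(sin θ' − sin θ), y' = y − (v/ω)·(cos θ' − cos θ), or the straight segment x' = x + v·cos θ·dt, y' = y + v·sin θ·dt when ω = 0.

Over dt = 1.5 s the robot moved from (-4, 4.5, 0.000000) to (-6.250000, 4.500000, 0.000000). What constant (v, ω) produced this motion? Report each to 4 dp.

Δθ = 0.000000 − 0.000000 = 0.000000
ω = Δθ/dt = 0.000000/1.5 = 0.0000
ω = 0 → v = (Δx·cos θ + Δy·sin θ)/dt = -1.5000

v = -1.5000, ω = 0.0000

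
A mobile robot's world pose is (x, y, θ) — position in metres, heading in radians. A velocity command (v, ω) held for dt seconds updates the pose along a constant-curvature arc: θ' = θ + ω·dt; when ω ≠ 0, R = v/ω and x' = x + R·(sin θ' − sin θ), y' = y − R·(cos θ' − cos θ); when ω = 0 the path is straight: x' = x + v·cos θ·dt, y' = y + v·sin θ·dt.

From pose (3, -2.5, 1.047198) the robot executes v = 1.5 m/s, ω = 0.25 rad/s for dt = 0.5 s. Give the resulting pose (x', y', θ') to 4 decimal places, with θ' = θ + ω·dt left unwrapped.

θ' = 1.0472 + 0.25·0.5 = 1.1722
R = v/ω = 1.5/0.25 = 6.0000
x' = 3 + 6.0000·(sin 1.1722 − sin 1.0472) = 3.3335
y' = -2.5 − 6.0000·(cos 1.1722 − cos 1.0472) = -1.8288

(3.3335, -1.8288, 1.1722)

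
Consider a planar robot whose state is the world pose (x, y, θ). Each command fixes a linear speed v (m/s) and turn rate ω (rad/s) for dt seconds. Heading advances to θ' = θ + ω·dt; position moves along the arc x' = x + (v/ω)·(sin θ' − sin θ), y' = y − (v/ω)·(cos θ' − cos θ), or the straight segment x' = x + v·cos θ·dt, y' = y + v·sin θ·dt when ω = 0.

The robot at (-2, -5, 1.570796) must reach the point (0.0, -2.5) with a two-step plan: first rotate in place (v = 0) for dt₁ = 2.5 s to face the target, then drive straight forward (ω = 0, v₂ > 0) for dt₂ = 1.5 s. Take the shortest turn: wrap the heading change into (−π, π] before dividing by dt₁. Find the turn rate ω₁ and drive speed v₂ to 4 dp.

ω₁ = -0.2699, v₂ = 2.1344

heading to target = atan2(-2.5−-5, 0−-2) = 0.8961
Δθ = wrap(0.8961 − 1.5708) = -0.6747; ω₁ = Δθ/dt₁ = -0.2699
distance = √((0−-2)² + (-2.5−-5)²) = 3.2016; v₂ = distance/dt₂ = 2.1344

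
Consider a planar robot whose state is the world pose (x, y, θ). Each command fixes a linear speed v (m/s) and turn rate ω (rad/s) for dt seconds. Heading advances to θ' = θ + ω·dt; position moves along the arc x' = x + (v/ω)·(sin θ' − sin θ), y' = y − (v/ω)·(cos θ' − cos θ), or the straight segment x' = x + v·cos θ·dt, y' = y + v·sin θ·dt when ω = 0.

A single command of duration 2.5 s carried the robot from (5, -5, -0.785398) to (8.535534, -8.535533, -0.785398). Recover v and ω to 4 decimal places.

v = 2.0000, ω = 0.0000

Δθ = -0.785398 − -0.785398 = 0.000000
ω = Δθ/dt = 0.000000/2.5 = 0.0000
ω = 0 → v = (Δx·cos θ + Δy·sin θ)/dt = 2.0000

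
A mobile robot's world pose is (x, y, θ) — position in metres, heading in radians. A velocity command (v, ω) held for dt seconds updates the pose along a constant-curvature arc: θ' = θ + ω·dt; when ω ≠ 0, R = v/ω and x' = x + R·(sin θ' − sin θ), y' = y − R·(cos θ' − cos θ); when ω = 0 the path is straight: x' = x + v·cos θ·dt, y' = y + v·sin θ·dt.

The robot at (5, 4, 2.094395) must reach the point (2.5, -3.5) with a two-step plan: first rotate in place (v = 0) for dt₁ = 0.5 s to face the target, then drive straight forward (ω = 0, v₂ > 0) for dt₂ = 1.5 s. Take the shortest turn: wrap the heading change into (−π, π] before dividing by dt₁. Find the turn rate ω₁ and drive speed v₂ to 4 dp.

ω₁ = 4.5925, v₂ = 5.2705

heading to target = atan2(-3.5−4, 2.5−5) = -1.8925
Δθ = wrap(-1.8925 − 2.0944) = 2.2962; ω₁ = Δθ/dt₁ = 4.5925
distance = √((2.5−5)² + (-3.5−4)²) = 7.9057; v₂ = distance/dt₂ = 5.2705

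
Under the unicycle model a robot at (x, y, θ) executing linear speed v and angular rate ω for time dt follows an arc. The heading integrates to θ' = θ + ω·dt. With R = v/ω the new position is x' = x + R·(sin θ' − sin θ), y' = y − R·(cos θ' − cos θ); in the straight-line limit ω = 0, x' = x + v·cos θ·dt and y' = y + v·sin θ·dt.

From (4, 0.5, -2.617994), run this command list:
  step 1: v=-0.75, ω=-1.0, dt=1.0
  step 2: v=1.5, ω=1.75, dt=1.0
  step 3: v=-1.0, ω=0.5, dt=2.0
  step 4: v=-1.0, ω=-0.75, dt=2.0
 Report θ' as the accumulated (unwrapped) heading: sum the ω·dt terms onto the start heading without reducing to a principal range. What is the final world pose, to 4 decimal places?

step 1: θ'=-3.6180 (R=0.7500) → pose (4.7189, 0.5170, -3.6180)
step 2: θ'=-1.8680 (R=0.8571) → pose (3.5063, 0.0063, -1.8680)
step 3: θ'=-0.8680 (R=-2.0000) → pose (3.1200, 1.8847, -0.8680)
step 4: θ'=-2.3680 (R=1.3333) → pose (3.2058, 3.7004, -2.3680)

(3.2058, 3.7004, -2.3680)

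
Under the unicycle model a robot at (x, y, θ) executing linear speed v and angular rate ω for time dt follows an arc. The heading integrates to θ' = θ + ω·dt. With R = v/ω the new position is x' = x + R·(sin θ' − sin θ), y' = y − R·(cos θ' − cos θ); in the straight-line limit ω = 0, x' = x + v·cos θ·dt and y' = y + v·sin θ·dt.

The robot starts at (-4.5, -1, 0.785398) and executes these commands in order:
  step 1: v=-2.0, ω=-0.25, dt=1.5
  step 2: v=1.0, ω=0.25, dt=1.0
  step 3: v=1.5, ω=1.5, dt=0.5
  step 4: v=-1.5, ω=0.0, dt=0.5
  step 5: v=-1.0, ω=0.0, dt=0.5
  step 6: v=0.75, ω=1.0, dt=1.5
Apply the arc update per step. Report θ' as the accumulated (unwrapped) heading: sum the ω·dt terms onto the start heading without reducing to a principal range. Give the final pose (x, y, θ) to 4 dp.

(-6.5017, -1.9241, 2.9104)

step 1: θ'=0.4104 (R=8.0000) → pose (-6.9651, -2.6788, 0.4104)
step 2: θ'=0.6604 (R=4.0000) → pose (-6.1072, -2.1700, 0.6604)
step 3: θ'=1.4104 (R=1.0000) → pose (-5.7335, -1.5399, 1.4104)
step 4: θ'=1.4104 (straight) → pose (-5.8533, -2.2803, 1.4104)
step 5: θ'=1.4104 (straight) → pose (-5.9331, -2.7739, 1.4104)
step 6: θ'=2.9104 (R=0.7500) → pose (-6.5017, -1.9241, 2.9104)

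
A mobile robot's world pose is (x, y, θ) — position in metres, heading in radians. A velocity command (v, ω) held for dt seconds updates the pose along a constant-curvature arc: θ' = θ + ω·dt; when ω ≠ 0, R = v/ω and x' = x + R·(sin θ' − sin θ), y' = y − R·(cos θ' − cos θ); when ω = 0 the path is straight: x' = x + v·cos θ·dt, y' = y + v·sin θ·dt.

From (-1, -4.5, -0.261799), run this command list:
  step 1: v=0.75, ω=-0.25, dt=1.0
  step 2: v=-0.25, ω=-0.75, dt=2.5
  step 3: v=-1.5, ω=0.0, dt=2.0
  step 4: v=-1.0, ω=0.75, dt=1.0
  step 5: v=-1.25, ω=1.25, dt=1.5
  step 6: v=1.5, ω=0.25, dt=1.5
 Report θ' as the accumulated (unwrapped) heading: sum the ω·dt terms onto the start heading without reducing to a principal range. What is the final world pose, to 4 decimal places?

(3.0332, 0.6514, 0.6132)

step 1: θ'=-0.5118 (R=-3.0000) → pose (-0.3072, -4.7822, -0.5118)
step 2: θ'=-2.3868 (R=0.3333) → pose (-0.3723, -4.2488, -2.3868)
step 3: θ'=-2.3868 (straight) → pose (1.8129, -2.1933, -2.3868)
step 4: θ'=-1.6368 (R=-1.3333) → pose (2.2298, -1.3101, -1.6368)
step 5: θ'=0.2382 (R=-1.0000) → pose (0.9960, -0.2723, 0.2382)
step 6: θ'=0.6132 (R=6.0000) → pose (3.0332, 0.6514, 0.6132)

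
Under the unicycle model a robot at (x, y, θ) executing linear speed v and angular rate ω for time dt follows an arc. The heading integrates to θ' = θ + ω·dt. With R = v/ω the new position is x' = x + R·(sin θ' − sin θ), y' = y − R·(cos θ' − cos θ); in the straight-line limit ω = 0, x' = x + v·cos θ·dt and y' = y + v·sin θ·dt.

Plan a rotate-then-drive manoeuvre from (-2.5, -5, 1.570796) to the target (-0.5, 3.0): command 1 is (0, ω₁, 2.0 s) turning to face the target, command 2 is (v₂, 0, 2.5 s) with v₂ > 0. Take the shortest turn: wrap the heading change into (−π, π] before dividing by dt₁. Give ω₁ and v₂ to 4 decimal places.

heading to target = atan2(3−-5, -0.5−-2.5) = 1.3258
Δθ = wrap(1.3258 − 1.5708) = -0.2450; ω₁ = Δθ/dt₁ = -0.1225
distance = √((-0.5−-2.5)² + (3−-5)²) = 8.2462; v₂ = distance/dt₂ = 3.2985

ω₁ = -0.1225, v₂ = 3.2985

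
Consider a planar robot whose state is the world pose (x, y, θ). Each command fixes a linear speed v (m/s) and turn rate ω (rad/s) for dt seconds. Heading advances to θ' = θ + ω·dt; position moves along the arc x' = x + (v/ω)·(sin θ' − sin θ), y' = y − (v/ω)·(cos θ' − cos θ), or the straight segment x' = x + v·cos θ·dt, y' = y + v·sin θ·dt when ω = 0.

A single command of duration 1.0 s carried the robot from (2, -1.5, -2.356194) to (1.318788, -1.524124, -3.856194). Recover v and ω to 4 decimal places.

v = 0.7500, ω = -1.5000

Δθ = -3.856194 − -2.356194 = -1.500000
ω = Δθ/dt = -1.500000/1.0 = -1.5000
R = Δx/(sin θ' − sin θ) = -0.5000
v = R·ω = -0.5000·-1.5000 = 0.7500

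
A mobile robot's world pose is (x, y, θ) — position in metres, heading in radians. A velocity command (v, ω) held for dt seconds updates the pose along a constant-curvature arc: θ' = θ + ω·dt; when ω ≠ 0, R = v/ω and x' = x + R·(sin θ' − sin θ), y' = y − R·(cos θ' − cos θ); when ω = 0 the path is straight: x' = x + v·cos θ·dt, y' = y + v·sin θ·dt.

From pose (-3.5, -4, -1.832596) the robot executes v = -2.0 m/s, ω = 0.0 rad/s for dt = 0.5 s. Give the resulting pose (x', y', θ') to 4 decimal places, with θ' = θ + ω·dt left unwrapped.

θ' = -1.8326 + 0.0·0.5 = -1.8326
ω = 0 → straight: x' = -3.5 + -2.0·cos(-1.8326)·0.5 = -3.2412
y' = -4 + -2.0·sin(-1.8326)·0.5 = -3.0341

(-3.2412, -3.0341, -1.8326)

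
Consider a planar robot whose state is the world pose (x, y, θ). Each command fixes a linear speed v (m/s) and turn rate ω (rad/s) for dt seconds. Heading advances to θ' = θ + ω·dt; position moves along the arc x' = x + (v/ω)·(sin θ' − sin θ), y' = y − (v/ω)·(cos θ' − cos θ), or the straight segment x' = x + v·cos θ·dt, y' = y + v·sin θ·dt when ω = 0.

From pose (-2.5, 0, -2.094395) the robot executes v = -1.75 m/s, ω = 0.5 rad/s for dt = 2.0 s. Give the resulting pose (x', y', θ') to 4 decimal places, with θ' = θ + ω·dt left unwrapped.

(-2.4208, 3.3550, -1.0944)

θ' = -2.0944 + 0.5·2.0 = -1.0944
R = v/ω = -1.75/0.5 = -3.5000
x' = -2.5 + -3.5000·(sin -1.0944 − sin -2.0944) = -2.4208
y' = 0 − -3.5000·(cos -1.0944 − cos -2.0944) = 3.3550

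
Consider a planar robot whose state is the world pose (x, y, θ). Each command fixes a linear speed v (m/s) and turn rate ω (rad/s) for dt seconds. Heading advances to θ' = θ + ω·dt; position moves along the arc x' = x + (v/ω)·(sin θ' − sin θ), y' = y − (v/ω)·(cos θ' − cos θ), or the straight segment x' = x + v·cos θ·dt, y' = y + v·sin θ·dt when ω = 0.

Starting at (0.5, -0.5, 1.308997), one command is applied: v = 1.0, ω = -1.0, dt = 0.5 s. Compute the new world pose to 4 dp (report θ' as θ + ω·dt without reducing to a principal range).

(0.7423, -0.0686, 0.8090)

θ' = 1.3090 + -1.0·0.5 = 0.8090
R = v/ω = 1.0/-1.0 = -1.0000
x' = 0.5 + -1.0000·(sin 0.8090 − sin 1.3090) = 0.7423
y' = -0.5 − -1.0000·(cos 0.8090 − cos 1.3090) = -0.0686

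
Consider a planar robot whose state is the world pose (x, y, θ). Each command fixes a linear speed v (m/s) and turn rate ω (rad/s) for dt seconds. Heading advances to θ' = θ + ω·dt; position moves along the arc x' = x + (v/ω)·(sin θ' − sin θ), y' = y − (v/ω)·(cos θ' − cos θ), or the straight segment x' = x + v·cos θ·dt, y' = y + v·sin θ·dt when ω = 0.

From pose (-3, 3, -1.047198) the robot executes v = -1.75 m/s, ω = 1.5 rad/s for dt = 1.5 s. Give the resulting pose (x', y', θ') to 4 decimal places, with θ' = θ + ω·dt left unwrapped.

(-5.0989, 2.8364, 1.2028)

θ' = -1.0472 + 1.5·1.5 = 1.2028
R = v/ω = -1.75/1.5 = -1.1667
x' = -3 + -1.1667·(sin 1.2028 − sin -1.0472) = -5.0989
y' = 3 − -1.1667·(cos 1.2028 − cos -1.0472) = 2.8364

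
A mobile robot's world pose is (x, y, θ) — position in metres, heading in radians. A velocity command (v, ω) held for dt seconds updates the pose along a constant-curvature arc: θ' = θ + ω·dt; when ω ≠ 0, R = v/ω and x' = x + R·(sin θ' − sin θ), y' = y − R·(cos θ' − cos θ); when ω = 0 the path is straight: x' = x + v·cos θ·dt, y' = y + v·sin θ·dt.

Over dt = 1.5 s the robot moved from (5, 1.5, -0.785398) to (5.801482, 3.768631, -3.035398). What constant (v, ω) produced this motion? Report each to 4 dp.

v = -2.0000, ω = -1.5000

Δθ = -3.035398 − -0.785398 = -2.250000
ω = Δθ/dt = -2.250000/1.5 = -1.5000
R = −Δy/(cos θ' − cos θ) = 1.3333
v = R·ω = 1.3333·-1.5000 = -2.0000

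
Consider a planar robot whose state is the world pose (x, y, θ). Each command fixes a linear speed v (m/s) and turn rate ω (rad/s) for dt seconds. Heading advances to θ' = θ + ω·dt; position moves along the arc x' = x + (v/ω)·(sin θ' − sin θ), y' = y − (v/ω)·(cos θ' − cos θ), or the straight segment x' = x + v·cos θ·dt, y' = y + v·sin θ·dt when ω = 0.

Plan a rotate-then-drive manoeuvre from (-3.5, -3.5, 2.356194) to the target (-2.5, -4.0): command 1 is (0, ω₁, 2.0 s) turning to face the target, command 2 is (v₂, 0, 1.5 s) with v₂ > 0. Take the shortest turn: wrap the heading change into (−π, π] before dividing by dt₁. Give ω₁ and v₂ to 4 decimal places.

heading to target = atan2(-4−-3.5, -2.5−-3.5) = -0.4636
Δθ = wrap(-0.4636 − 2.3562) = -2.8198; ω₁ = Δθ/dt₁ = -1.4099
distance = √((-2.5−-3.5)² + (-4−-3.5)²) = 1.1180; v₂ = distance/dt₂ = 0.7454

ω₁ = -1.4099, v₂ = 0.7454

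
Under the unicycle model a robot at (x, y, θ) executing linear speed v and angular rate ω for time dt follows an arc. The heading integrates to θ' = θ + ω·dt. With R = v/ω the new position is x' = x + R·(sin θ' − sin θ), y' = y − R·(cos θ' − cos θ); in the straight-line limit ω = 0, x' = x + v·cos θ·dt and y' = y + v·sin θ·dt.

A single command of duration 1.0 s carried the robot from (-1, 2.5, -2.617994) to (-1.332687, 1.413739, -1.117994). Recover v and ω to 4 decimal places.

Δθ = -1.117994 − -2.617994 = 1.500000
ω = Δθ/dt = 1.500000/1.0 = 1.5000
R = −Δy/(cos θ' − cos θ) = 0.8333
v = R·ω = 0.8333·1.5000 = 1.2500

v = 1.2500, ω = 1.5000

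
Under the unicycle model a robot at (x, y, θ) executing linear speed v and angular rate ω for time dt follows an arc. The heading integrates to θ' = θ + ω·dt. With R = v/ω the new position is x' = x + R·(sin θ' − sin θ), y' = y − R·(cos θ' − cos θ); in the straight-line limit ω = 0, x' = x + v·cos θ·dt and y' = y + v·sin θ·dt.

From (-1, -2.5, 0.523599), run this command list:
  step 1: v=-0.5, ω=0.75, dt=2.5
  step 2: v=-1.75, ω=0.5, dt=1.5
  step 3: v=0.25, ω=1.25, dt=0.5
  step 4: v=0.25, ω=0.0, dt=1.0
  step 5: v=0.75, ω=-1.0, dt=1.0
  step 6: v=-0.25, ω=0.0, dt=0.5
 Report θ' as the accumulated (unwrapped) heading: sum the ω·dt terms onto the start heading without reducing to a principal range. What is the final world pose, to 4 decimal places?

step 1: θ'=2.3986 (R=-0.6667) → pose (-1.1177, -3.5683, 2.3986)
step 2: θ'=3.1486 (R=-3.5000) → pose (1.2746, -4.4907, 3.1486)
step 3: θ'=3.7736 (R=0.2000) → pose (1.1578, -4.5293, 3.7736)
step 4: θ'=3.7736 (straight) → pose (0.9561, -4.6770, 3.7736)
step 5: θ'=2.7736 (R=-0.7500) → pose (0.2432, -4.7716, 2.7736)
step 6: θ'=2.7736 (straight) → pose (0.3599, -4.8166, 2.7736)

(0.3599, -4.8166, 2.7736)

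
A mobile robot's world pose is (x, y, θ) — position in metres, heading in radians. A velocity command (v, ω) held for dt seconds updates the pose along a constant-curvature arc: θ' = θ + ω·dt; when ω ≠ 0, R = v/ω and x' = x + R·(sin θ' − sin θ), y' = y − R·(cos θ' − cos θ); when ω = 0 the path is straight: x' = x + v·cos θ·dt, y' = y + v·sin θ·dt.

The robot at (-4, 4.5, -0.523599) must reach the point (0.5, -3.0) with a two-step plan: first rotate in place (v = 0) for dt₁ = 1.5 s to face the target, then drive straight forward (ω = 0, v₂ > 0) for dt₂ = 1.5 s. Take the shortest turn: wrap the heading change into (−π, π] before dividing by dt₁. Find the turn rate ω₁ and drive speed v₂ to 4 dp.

heading to target = atan2(-3−4.5, 0.5−-4) = -1.0304
Δθ = wrap(-1.0304 − -0.5236) = -0.5068; ω₁ = Δθ/dt₁ = -0.3379
distance = √((0.5−-4)² + (-3−4.5)²) = 8.7464; v₂ = distance/dt₂ = 5.8310

ω₁ = -0.3379, v₂ = 5.8310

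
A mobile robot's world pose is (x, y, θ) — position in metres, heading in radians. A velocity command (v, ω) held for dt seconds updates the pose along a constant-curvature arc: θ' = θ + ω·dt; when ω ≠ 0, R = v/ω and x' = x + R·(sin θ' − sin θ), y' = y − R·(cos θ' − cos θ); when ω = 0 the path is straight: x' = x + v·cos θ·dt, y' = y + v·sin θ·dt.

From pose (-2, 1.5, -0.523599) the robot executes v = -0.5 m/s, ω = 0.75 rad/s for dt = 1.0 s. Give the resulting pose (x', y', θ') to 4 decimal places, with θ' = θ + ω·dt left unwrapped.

θ' = -0.5236 + 0.75·1.0 = 0.2264
R = v/ω = -0.5/0.75 = -0.6667
x' = -2 + -0.6667·(sin 0.2264 − sin -0.5236) = -2.4830
y' = 1.5 − -0.6667·(cos 0.2264 − cos -0.5236) = 1.5723

(-2.4830, 1.5723, 0.2264)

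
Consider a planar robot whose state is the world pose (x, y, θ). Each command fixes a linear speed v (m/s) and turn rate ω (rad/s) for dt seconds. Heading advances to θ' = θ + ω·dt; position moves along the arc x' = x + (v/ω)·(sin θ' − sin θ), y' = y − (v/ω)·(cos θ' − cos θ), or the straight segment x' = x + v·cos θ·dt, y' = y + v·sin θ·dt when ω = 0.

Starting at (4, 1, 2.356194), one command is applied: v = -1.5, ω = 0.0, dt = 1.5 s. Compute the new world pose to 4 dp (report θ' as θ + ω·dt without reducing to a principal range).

(5.5910, -0.5910, 2.3562)

θ' = 2.3562 + 0.0·1.5 = 2.3562
ω = 0 → straight: x' = 4 + -1.5·cos(2.3562)·1.5 = 5.5910
y' = 1 + -1.5·sin(2.3562)·1.5 = -0.5910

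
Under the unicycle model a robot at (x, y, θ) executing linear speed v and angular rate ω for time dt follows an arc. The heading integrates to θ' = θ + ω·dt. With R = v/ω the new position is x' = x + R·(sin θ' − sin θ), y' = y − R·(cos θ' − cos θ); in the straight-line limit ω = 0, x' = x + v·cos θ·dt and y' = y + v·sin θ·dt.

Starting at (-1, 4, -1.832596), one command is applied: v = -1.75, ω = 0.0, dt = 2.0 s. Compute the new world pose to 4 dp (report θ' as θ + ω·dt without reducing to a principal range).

θ' = -1.8326 + 0.0·2.0 = -1.8326
ω = 0 → straight: x' = -1 + -1.75·cos(-1.8326)·2.0 = -0.0941
y' = 4 + -1.75·sin(-1.8326)·2.0 = 7.3807

(-0.0941, 7.3807, -1.8326)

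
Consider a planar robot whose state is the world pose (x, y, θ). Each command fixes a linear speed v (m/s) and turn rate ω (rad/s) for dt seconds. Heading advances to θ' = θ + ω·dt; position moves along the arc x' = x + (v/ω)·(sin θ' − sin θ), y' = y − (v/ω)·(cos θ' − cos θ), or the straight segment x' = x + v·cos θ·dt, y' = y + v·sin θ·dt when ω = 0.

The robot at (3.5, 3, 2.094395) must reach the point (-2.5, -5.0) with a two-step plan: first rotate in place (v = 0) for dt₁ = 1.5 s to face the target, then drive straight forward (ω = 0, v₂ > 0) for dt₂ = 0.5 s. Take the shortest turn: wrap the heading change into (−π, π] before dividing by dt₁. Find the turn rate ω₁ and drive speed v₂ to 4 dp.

heading to target = atan2(-5−3, -2.5−3.5) = -2.2143
Δθ = wrap(-2.2143 − 2.0944) = 1.9745; ω₁ = Δθ/dt₁ = 1.3163
distance = √((-2.5−3.5)² + (-5−3)²) = 10.0000; v₂ = distance/dt₂ = 20.0000

ω₁ = 1.3163, v₂ = 20.0000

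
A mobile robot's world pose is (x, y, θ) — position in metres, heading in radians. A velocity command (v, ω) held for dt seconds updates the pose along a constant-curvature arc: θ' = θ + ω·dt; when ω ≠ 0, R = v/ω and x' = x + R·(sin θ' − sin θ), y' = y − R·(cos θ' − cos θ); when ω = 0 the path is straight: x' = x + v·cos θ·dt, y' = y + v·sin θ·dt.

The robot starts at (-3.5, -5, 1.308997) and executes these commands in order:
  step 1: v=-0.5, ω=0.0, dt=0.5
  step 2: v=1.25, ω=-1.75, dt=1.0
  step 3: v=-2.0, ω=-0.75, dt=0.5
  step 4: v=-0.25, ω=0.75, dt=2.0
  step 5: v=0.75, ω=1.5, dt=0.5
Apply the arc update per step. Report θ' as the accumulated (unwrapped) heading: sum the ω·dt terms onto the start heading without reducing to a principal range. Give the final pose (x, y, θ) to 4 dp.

step 1: θ'=1.3090 (straight) → pose (-3.5647, -5.2415, 1.3090)
step 2: θ'=-0.4410 (R=-0.7143) → pose (-2.5699, -4.7804, -0.4410)
step 3: θ'=-0.8160 (R=2.6667) → pose (-3.3740, -4.1959, -0.8160)
step 4: θ'=0.6840 (R=-0.3333) → pose (-3.8275, -4.1659, 0.6840)
step 5: θ'=1.4340 (R=0.5000) → pose (-3.6481, -3.8466, 1.4340)

(-3.6481, -3.8466, 1.4340)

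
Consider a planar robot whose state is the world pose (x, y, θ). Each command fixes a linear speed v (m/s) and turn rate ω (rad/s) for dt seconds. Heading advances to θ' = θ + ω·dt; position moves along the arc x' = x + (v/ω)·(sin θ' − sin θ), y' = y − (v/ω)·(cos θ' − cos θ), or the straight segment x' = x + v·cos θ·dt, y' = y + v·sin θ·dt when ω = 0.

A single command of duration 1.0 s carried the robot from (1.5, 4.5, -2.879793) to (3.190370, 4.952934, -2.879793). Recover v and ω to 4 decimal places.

Δθ = -2.879793 − -2.879793 = 0.000000
ω = Δθ/dt = 0.000000/1.0 = 0.0000
ω = 0 → v = (Δx·cos θ + Δy·sin θ)/dt = -1.7500

v = -1.7500, ω = 0.0000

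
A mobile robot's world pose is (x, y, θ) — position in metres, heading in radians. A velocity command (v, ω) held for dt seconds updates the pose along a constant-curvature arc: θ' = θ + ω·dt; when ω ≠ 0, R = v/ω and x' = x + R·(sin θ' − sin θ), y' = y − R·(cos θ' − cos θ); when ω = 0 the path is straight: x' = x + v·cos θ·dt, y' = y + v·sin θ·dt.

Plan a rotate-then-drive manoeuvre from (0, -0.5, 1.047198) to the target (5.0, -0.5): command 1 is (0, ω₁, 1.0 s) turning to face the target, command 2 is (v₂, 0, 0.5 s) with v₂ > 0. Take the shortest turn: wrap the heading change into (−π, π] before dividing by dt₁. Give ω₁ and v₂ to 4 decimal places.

ω₁ = -1.0472, v₂ = 10.0000

heading to target = atan2(-0.5−-0.5, 5−0) = 0.0000
Δθ = wrap(0.0000 − 1.0472) = -1.0472; ω₁ = Δθ/dt₁ = -1.0472
distance = √((5−0)² + (-0.5−-0.5)²) = 5.0000; v₂ = distance/dt₂ = 10.0000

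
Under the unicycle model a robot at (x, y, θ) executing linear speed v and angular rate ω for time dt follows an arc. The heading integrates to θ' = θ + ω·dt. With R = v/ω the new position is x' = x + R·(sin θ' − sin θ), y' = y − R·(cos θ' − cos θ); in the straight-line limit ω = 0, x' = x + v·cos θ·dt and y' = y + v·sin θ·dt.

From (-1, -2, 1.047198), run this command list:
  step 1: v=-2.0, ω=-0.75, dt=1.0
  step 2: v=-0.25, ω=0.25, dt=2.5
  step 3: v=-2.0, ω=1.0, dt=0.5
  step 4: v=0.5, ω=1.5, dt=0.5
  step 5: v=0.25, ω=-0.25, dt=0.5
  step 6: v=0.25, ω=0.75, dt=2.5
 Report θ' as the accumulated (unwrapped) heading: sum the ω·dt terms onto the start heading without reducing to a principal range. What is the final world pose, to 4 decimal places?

(-4.0664, -4.0514, 3.9222)

step 1: θ'=0.2972 (R=2.6667) → pose (-2.5285, -3.2164, 0.2972)
step 2: θ'=0.9222 (R=-1.0000) → pose (-3.0326, -3.5685, 0.9222)
step 3: θ'=1.4222 (R=-2.0000) → pose (-3.4167, -4.4806, 1.4222)
step 4: θ'=2.1722 (R=0.3333) → pose (-3.4715, -4.2426, 2.1722)
step 5: θ'=2.0472 (R=-1.0000) → pose (-3.5356, -4.1354, 2.0472)
step 6: θ'=3.9222 (R=0.3333) → pose (-4.0664, -4.0514, 3.9222)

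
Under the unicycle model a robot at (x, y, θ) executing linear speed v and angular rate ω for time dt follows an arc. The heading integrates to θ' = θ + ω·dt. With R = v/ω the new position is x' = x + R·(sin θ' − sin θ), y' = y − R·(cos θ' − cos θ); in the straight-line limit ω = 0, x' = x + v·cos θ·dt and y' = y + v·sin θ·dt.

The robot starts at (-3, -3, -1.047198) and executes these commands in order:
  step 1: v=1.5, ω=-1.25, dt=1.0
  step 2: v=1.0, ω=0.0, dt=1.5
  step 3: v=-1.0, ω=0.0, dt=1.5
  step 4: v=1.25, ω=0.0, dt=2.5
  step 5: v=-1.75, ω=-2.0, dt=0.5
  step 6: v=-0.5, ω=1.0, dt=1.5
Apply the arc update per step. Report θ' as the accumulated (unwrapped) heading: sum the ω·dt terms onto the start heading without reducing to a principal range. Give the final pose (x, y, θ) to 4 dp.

step 1: θ'=-2.2972 (R=-1.2000) → pose (-3.1421, -4.3970, -2.2972)
step 2: θ'=-2.2972 (straight) → pose (-4.1384, -5.5184, -2.2972)
step 3: θ'=-2.2972 (straight) → pose (-3.1421, -4.3970, -2.2972)
step 4: θ'=-2.2972 (straight) → pose (-5.2177, -6.7332, -2.2972)
step 5: θ'=-3.2972 (R=0.8750) → pose (-4.4280, -6.4499, -3.2972)
step 6: θ'=-1.7972 (R=-0.5000) → pose (-3.8633, -6.0682, -1.7972)

(-3.8633, -6.0682, -1.7972)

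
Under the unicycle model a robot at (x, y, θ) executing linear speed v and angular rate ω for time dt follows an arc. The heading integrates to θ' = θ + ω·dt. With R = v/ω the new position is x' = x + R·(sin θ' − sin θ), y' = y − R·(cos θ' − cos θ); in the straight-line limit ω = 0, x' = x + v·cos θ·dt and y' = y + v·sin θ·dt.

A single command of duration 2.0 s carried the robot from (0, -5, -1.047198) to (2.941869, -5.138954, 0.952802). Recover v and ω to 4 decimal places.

Δθ = 0.952802 − -1.047198 = 2.000000
ω = Δθ/dt = 2.000000/2.0 = 1.0000
R = Δx/(sin θ' − sin θ) = 1.7500
v = R·ω = 1.7500·1.0000 = 1.7500

v = 1.7500, ω = 1.0000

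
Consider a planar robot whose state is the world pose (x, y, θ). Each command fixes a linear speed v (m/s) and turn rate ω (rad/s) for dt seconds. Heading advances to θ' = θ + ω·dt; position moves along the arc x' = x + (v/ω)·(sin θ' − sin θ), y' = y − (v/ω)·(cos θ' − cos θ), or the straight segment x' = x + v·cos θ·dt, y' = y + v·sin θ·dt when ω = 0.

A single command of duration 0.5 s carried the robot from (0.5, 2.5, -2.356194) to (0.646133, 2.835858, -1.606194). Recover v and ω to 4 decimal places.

v = -0.7500, ω = 1.5000

Δθ = -1.606194 − -2.356194 = 0.750000
ω = Δθ/dt = 0.750000/0.5 = 1.5000
R = −Δy/(cos θ' − cos θ) = -0.5000
v = R·ω = -0.5000·1.5000 = -0.7500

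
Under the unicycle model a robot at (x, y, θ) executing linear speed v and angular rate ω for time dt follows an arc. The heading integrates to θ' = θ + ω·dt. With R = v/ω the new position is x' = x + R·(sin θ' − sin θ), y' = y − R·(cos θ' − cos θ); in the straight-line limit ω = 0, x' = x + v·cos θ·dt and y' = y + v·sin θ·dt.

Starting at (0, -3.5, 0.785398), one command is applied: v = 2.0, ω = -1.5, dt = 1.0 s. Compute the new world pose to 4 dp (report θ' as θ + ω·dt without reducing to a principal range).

θ' = 0.7854 + -1.5·1.0 = -0.7146
R = v/ω = 2.0/-1.5 = -1.3333
x' = 0 + -1.3333·(sin -0.7146 − sin 0.7854) = 1.8166
y' = -3.5 − -1.3333·(cos -0.7146 − cos 0.7854) = -3.4357

(1.8166, -3.4357, -0.7146)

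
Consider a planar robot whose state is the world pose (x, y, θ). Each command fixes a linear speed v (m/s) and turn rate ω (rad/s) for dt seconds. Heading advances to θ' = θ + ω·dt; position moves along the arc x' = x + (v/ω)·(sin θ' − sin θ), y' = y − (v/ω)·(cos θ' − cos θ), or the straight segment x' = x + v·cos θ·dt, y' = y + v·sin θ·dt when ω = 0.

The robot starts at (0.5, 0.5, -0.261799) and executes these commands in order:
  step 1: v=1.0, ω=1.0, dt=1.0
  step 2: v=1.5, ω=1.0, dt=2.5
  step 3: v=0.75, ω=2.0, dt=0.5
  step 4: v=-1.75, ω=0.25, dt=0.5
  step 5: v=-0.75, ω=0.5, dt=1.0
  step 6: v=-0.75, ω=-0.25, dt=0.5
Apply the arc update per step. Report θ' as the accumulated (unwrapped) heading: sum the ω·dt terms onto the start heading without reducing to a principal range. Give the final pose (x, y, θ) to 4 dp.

step 1: θ'=0.7382 (R=1.0000) → pose (1.4318, 0.7262, 0.7382)
step 2: θ'=3.2382 (R=1.5000) → pose (0.2777, 3.3288, 3.2382)
step 3: θ'=4.2382 (R=0.3750) → pose (-0.0198, 3.1268, 4.2382)
step 4: θ'=4.3632 (R=-7.0000) → pose (0.3301, 3.9281, 4.3632)
step 5: θ'=4.8632 (R=-1.5000) → pose (0.4036, 4.6667, 4.8632)
step 6: θ'=4.7382 (R=3.0000) → pose (0.3706, 5.0400, 4.7382)

(0.3706, 5.0400, 4.7382)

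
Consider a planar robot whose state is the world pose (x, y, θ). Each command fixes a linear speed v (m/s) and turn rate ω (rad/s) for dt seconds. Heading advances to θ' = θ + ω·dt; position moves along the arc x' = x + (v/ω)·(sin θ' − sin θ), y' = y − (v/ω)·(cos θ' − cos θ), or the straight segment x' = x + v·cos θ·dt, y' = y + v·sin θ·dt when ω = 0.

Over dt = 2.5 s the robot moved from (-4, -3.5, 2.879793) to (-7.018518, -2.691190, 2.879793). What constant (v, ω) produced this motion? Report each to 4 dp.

v = 1.2500, ω = 0.0000

Δθ = 2.879793 − 2.879793 = 0.000000
ω = Δθ/dt = 0.000000/2.5 = 0.0000
ω = 0 → v = (Δx·cos θ + Δy·sin θ)/dt = 1.2500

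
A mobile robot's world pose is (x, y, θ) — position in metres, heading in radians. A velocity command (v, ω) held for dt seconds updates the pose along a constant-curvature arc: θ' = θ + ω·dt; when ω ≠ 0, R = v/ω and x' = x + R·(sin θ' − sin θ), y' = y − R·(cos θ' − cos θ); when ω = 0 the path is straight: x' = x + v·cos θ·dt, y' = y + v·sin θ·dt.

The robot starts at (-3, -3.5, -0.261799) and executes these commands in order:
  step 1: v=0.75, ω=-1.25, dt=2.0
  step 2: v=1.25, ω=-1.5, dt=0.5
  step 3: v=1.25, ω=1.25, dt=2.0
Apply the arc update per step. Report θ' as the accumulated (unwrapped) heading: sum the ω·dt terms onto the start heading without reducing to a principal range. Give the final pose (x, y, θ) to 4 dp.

(-4.7529, -6.1023, -1.0118)

step 1: θ'=-2.7618 (R=-0.6000) → pose (-2.9329, -4.6368, -2.7618)
step 2: θ'=-3.5118 (R=-0.8333) → pose (-3.5433, -4.6397, -3.5118)
step 3: θ'=-1.0118 (R=1.0000) → pose (-4.7529, -6.1023, -1.0118)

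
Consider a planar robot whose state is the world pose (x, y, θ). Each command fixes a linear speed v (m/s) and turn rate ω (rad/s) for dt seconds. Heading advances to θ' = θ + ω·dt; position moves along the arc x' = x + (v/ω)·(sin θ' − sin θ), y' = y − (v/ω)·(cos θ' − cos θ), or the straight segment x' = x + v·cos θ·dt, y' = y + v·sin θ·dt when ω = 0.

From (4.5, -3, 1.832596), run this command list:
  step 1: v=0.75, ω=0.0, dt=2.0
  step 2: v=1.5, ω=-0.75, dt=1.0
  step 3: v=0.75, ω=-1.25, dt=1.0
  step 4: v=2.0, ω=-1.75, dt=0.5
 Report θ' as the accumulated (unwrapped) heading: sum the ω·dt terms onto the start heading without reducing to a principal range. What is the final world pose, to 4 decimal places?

step 1: θ'=1.8326 (straight) → pose (4.1118, -1.5511, 1.8326)
step 2: θ'=1.0826 (R=-2.0000) → pose (4.2773, -0.0954, 1.0826)
step 3: θ'=-0.1674 (R=-0.6000) → pose (4.9071, 0.2148, -0.1674)
step 4: θ'=-1.0424 (R=-1.1429) → pose (5.7037, -0.3359, -1.0424)

(5.7037, -0.3359, -1.0424)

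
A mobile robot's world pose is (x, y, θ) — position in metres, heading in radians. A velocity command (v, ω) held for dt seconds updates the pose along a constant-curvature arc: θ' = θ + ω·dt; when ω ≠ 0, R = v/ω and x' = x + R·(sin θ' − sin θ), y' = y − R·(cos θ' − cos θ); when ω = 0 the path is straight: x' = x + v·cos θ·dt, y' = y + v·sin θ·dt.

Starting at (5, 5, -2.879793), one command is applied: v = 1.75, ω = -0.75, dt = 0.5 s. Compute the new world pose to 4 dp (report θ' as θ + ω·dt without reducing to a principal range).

(4.1325, 4.9354, -3.2548)

θ' = -2.8798 + -0.75·0.5 = -3.2548
R = v/ω = 1.75/-0.75 = -2.3333
x' = 5 + -2.3333·(sin -3.2548 − sin -2.8798) = 4.1325
y' = 5 − -2.3333·(cos -3.2548 − cos -2.8798) = 4.9354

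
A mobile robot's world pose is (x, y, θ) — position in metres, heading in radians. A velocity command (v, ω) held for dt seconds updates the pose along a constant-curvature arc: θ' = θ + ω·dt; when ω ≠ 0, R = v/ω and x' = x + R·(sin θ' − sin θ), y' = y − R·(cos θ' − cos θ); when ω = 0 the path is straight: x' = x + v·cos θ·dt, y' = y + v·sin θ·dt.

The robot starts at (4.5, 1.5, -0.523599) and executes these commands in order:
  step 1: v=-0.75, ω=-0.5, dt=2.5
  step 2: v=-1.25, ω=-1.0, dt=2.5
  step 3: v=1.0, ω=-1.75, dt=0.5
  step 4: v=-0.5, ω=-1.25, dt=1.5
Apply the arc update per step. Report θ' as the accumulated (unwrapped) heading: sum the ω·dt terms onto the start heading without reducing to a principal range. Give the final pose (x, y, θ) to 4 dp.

(5.5037, 3.7384, -7.0236)

step 1: θ'=-1.7736 (R=1.5000) → pose (3.7807, 3.1012, -1.7736)
step 2: θ'=-4.2736 (R=1.2500) → pose (6.1367, 3.3804, -4.2736)
step 3: θ'=-5.1486 (R=-0.5714) → pose (6.1361, 3.8646, -5.1486)
step 4: θ'=-7.0236 (R=0.4000) → pose (5.5037, 3.7384, -7.0236)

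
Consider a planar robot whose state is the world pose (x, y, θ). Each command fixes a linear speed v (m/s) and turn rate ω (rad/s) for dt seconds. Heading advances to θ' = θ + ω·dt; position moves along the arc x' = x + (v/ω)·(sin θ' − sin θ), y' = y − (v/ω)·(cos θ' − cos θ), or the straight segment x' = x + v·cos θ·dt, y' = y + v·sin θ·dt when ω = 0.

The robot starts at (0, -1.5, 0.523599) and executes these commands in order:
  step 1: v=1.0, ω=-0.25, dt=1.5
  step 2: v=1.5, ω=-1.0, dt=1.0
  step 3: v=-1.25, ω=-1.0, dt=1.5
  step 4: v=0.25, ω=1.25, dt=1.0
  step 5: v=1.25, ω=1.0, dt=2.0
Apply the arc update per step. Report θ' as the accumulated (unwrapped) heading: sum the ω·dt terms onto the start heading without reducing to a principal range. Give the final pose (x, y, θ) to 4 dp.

step 1: θ'=0.1486 (R=-4.0000) → pose (1.4078, -1.0082, 0.1486)
step 2: θ'=-0.8514 (R=-1.5000) → pose (2.7582, -1.5033, -0.8514)
step 3: θ'=-2.3514 (R=1.2500) → pose (2.8103, 0.2000, -2.3514)
step 4: θ'=-1.1014 (R=0.2000) → pose (2.7740, -0.0312, -1.1014)
step 5: θ'=0.8986 (R=1.2500) → pose (4.8669, -0.2441, 0.8986)

(4.8669, -0.2441, 0.8986)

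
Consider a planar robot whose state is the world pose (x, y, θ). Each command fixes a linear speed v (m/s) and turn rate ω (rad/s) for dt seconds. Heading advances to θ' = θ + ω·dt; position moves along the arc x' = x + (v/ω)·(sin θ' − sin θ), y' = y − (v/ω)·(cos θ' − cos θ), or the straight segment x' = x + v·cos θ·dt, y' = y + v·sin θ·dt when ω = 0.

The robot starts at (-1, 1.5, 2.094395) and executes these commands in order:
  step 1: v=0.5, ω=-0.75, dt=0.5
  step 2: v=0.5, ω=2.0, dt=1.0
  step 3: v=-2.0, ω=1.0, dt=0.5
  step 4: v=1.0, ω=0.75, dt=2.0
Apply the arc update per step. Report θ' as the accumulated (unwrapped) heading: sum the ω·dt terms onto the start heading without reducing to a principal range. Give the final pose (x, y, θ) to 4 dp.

(-0.3343, 0.8778, 5.7194)

step 1: θ'=1.7194 (R=-0.6667) → pose (-1.0820, 1.7346, 1.7194)
step 2: θ'=3.7194 (R=0.2500) → pose (-1.4658, 1.9070, 3.7194)
step 3: θ'=4.2194 (R=-2.0000) → pose (-0.7963, 2.6358, 4.2194)
step 4: θ'=5.7194 (R=1.3333) → pose (-0.3343, 0.8778, 5.7194)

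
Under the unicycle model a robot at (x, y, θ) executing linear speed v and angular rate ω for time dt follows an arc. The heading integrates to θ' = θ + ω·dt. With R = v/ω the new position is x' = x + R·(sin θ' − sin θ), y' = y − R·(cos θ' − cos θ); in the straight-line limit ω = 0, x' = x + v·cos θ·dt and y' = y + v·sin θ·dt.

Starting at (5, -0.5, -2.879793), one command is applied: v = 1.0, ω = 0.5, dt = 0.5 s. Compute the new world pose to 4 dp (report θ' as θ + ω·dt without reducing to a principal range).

θ' = -2.8798 + 0.5·0.5 = -2.6298
R = v/ω = 1.0/0.5 = 2.0000
x' = 5 + 2.0000·(sin -2.6298 − sin -2.8798) = 4.5381
y' = -0.5 − 2.0000·(cos -2.6298 − cos -2.8798) = -0.6881

(4.5381, -0.6881, -2.6298)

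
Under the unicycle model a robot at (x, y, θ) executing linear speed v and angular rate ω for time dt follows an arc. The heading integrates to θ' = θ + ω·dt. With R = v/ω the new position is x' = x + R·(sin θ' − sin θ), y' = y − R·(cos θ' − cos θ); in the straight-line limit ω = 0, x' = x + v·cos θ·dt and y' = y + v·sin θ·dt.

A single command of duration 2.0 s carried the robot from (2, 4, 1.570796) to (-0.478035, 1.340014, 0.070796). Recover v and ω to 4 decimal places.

v = -2.0000, ω = -0.7500

Δθ = 0.070796 − 1.570796 = -1.500000
ω = Δθ/dt = -1.500000/2.0 = -0.7500
R = −Δy/(cos θ' − cos θ) = 2.6667
v = R·ω = 2.6667·-0.7500 = -2.0000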